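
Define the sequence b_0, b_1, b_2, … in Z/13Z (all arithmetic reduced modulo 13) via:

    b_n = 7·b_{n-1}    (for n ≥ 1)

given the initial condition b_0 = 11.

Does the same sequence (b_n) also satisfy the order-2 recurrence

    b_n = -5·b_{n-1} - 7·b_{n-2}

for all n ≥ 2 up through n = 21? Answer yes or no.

Terms b_0..b_21: 11, 12, 6, 3, 8, 4, 2, 1, 7, 10, 5, 9, 11, 12, 6, 3, 8, 4, 2, 1, 7, 10
n=2: candidate gives 6, actual b_2 = 6 ✓
n=3: candidate gives 3, actual b_3 = 3 ✓
n=4: candidate gives 8, actual b_4 = 8 ✓
n=5: candidate gives 4, actual b_5 = 4 ✓
n=6: candidate gives 2, actual b_6 = 2 ✓
n=7: candidate gives 1, actual b_7 = 1 ✓
n=8: candidate gives 7, actual b_8 = 7 ✓
n=9: candidate gives 10, actual b_9 = 10 ✓
n=10: candidate gives 5, actual b_10 = 5 ✓
n=11: candidate gives 9, actual b_11 = 9 ✓
n=12: candidate gives 11, actual b_12 = 11 ✓
n=13: candidate gives 12, actual b_13 = 12 ✓
n=14: candidate gives 6, actual b_14 = 6 ✓
n=15: candidate gives 3, actual b_15 = 3 ✓
n=16: candidate gives 8, actual b_16 = 8 ✓
n=17: candidate gives 4, actual b_17 = 4 ✓
n=18: candidate gives 2, actual b_18 = 2 ✓
n=19: candidate gives 1, actual b_19 = 1 ✓
n=20: candidate gives 7, actual b_20 = 7 ✓
n=21: candidate gives 10, actual b_21 = 10 ✓

yes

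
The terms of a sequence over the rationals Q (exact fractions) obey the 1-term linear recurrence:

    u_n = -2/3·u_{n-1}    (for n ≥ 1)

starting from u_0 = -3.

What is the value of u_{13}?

8192/531441

u_1 = -2/3·-3 = 2
u_2 = -2/3·2 = -4/3
u_3 = -2/3·-4/3 = 8/9
u_4 = -2/3·8/9 = -16/27
u_5 = -2/3·-16/27 = 32/81
u_6 = -2/3·32/81 = -64/243
u_7 = -2/3·-64/243 = 128/729
u_8 = -2/3·128/729 = -256/2187
u_9 = -2/3·-256/2187 = 512/6561
u_10 = -2/3·512/6561 = -1024/19683
u_11 = -2/3·-1024/19683 = 2048/59049
u_12 = -2/3·2048/59049 = -4096/177147
u_13 = -2/3·-4096/177147 = 8192/531441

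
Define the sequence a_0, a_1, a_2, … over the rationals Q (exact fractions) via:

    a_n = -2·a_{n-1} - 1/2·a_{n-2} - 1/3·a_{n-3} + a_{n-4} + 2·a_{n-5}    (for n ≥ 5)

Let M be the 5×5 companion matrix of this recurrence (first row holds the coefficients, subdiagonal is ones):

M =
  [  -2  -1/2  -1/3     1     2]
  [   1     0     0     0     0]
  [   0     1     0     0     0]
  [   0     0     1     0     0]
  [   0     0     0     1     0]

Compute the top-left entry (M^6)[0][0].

(M^6)[0][0] is the top entry after applying M 6 times to the unit state (1, 0, 0, 0, 0). Equivalently it is h_{10} for the auxiliary sequence (h_n) obeying the same recurrence with h_4 = 1 and h_i = 0 for 0 ≤ i < 4:
h_5 = -2·1 + -1/2·0 + -1/3·0 + 1·0 + 2·0 = -2
h_6 = -2·-2 + -1/2·1 + -1/3·0 + 1·0 + 2·0 = 7/2
h_7 = -2·7/2 + -1/2·-2 + -1/3·1 + 1·0 + 2·0 = -19/3
h_8 = -2·-19/3 + -1/2·7/2 + -1/3·-2 + 1·1 + 2·0 = 151/12
h_9 = -2·151/12 + -1/2·-19/3 + -1/3·7/2 + 1·-2 + 2·1 = -139/6
h_10 = -2·-139/6 + -1/2·151/12 + -1/3·-19/3 + 1·7/2 + 2·-2 = 2999/72

2999/72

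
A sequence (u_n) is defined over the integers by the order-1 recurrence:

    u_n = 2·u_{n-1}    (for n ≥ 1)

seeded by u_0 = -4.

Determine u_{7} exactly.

u_1 = 2·-4 = -8
u_2 = 2·-8 = -16
u_3 = 2·-16 = -32
u_4 = 2·-32 = -64
u_5 = 2·-64 = -128
u_6 = 2·-128 = -256
u_7 = 2·-256 = -512

-512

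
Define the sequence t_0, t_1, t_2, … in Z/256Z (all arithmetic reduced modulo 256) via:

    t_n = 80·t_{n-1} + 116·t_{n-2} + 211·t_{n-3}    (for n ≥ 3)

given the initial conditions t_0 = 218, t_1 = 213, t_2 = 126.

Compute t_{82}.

t_3 = 80·126 + 116·213 + 211·218 = 146
t_4 = 80·146 + 116·126 + 211·213 = 71
t_5 = 80·71 + 116·146 + 211·126 = 50
t_6 = 80·50 + 116·71 + 211·146 = 34
t_7 = 80·34 + 116·50 + 211·71 = 205
t_8 = 80·205 + 116·34 + 211·50 = 174
t_9 = 80·174 + 116·205 + 211·34 = 74
t_10 = 80·74 + 116·174 + 211·205 = 239
t_11 = 80·239 + 116·74 + 211·174 = 162
t_12 = 80·162 + 116·239 + 211·74 = 234
t_13 = 80·234 + 116·162 + 211·239 = 133
t_14 = 80·133 + 116·234 + 211·162 = 30
t_15 = 80·30 + 116·133 + 211·234 = 130
t_16 = 80·130 + 116·30 + 211·133 = 215
t_17 = 80·215 + 116·130 + 211·30 = 210
t_18 = 80·210 + 116·215 + 211·130 = 50
t_19 = 80·50 + 116·210 + 211·215 = 253
t_20 = 80·253 + 116·50 + 211·210 = 206
t_21 = 80·206 + 116·253 + 211·50 = 58
t_22 = 80·58 + 116·206 + 211·253 = 255
t_23 = 80·255 + 116·58 + 211·206 = 194
t_24 = 80·194 + 116·255 + 211·58 = 250
t_25 = 80·250 + 116·194 + 211·255 = 53
t_26 = 80·53 + 116·250 + 211·194 = 190
t_27 = 80·190 + 116·53 + 211·250 = 114
t_28 = 80·114 + 116·190 + 211·53 = 103
t_29 = 80·103 + 116·114 + 211·190 = 114
t_30 = 80·114 + 116·103 + 211·114 = 66
t_31 = 80·66 + 116·114 + 211·103 = 45
t_32 = 80·45 + 116·66 + 211·114 = 238
t_33 = 80·238 + 116·45 + 211·66 = 42
t_34 = 80·42 + 116·238 + 211·45 = 15
t_35 = 80·15 + 116·42 + 211·238 = 226
t_36 = 80·226 + 116·15 + 211·42 = 10
t_37 = 80·10 + 116·226 + 211·15 = 229
t_38 = 80·229 + 116·10 + 211·226 = 94
t_39 = 80·94 + 116·229 + 211·10 = 98
t_40 = 80·98 + 116·94 + 211·229 = 247
t_41 = 80·247 + 116·98 + 211·94 = 18
t_42 = 80·18 + 116·247 + 211·98 = 82
t_43 = 80·82 + 116·18 + 211·247 = 93
t_44 = 80·93 + 116·82 + 211·18 = 14
t_45 = 80·14 + 116·93 + 211·82 = 26
t_46 = 80·26 + 116·14 + 211·93 = 31
t_47 = 80·31 + 116·26 + 211·14 = 2
t_48 = 80·2 + 116·31 + 211·26 = 26
t_49 = 80·26 + 116·2 + 211·31 = 149
t_50 = 80·149 + 116·26 + 211·2 = 254
t_51 = 80·254 + 116·149 + 211·26 = 82
t_52 = 80·82 + 116·254 + 211·149 = 135
t_53 = 80·135 + 116·82 + 211·254 = 178
t_54 = 80·178 + 116·135 + 211·82 = 98
t_55 = 80·98 + 116·178 + 211·135 = 141
t_56 = 80·141 + 116·98 + 211·178 = 46
t_57 = 80·46 + 116·141 + 211·98 = 10
t_58 = 80·10 + 116·46 + 211·141 = 47
t_59 = 80·47 + 116·10 + 211·46 = 34
t_60 = 80·34 + 116·47 + 211·10 = 42
t_61 = 80·42 + 116·34 + 211·47 = 69
t_62 = 80·69 + 116·42 + 211·34 = 158
t_63 = 80·158 + 116·69 + 211·42 = 66
t_64 = 80·66 + 116·158 + 211·69 = 23
t_65 = 80·23 + 116·66 + 211·158 = 82
t_66 = 80·82 + 116·23 + 211·66 = 114
t_67 = 80·114 + 116·82 + 211·23 = 189
t_68 = 80·189 + 116·114 + 211·82 = 78
t_69 = 80·78 + 116·189 + 211·114 = 250
t_70 = 80·250 + 116·78 + 211·189 = 63
t_71 = 80·63 + 116·250 + 211·78 = 66
t_72 = 80·66 + 116·63 + 211·250 = 58
t_73 = 80·58 + 116·66 + 211·63 = 245
t_74 = 80·245 + 116·58 + 211·66 = 62
t_75 = 80·62 + 116·245 + 211·58 = 50
t_76 = 80·50 + 116·62 + 211·245 = 167
t_77 = 80·167 + 116·50 + 211·62 = 242
t_78 = 80·242 + 116·167 + 211·50 = 130
t_79 = 80·130 + 116·242 + 211·167 = 237
t_80 = 80·237 + 116·130 + 211·242 = 110
t_81 = 80·110 + 116·237 + 211·130 = 234
t_82 = 80·234 + 116·110 + 211·237 = 79

79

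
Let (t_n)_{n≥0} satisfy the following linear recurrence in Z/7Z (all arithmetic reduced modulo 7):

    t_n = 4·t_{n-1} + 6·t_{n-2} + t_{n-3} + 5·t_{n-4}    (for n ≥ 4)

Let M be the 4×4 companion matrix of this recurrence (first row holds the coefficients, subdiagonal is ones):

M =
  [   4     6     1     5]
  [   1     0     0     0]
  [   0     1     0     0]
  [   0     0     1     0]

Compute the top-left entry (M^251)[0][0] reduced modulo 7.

3

(M^251)[0][0] is the top entry after applying M 251 times to the unit state (1, 0, 0, 0). Equivalently it is h_{254} for the auxiliary sequence (h_n) obeying the same recurrence with h_3 = 1 and h_i = 0 for 0 ≤ i < 3:
h_4 = 4·1 + 6·0 + 1·0 + 5·0 = 4
h_5 = 4·4 + 6·1 + 1·0 + 5·0 = 1
h_6 = 4·1 + 6·4 + 1·1 + 5·0 = 1
h_7 = 4·1 + 6·1 + 1·4 + 5·1 = 5
h_8 = 4·5 + 6·1 + 1·1 + 5·4 = 5
h_9 = 4·5 + 6·5 + 1·1 + 5·1 = 0
h_10 = 4·0 + 6·5 + 1·5 + 5·1 = 5
h_11 = 4·5 + 6·0 + 1·5 + 5·5 = 1
h_12 = 4·1 + 6·5 + 1·0 + 5·5 = 3
h_13 = 4·3 + 6·1 + 1·5 + 5·0 = 2
h_14 = 4·2 + 6·3 + 1·1 + 5·5 = 3
h_15 = 4·3 + 6·2 + 1·3 + 5·1 = 4
h_16 = 4·4 + 6·3 + 1·2 + 5·3 = 2
h_17 = 4·2 + 6·4 + 1·3 + 5·2 = 3
h_18 = 4·3 + 6·2 + 1·4 + 5·3 = 1
h_19 = 4·1 + 6·3 + 1·2 + 5·4 = 2
h_20 = 4·2 + 6·1 + 1·3 + 5·2 = 6
h_21 = 4·6 + 6·2 + 1·1 + 5·3 = 3
h_22 = 4·3 + 6·6 + 1·2 + 5·1 = 6
h_23 = 4·6 + 6·3 + 1·6 + 5·2 = 2
h_24 = 4·2 + 6·6 + 1·3 + 5·6 = 0
h_25 = 4·0 + 6·2 + 1·6 + 5·3 = 5
h_26 = 4·5 + 6·0 + 1·2 + 5·6 = 3
h_27 = 4·3 + 6·5 + 1·0 + 5·2 = 3
h_28 = 4·3 + 6·3 + 1·5 + 5·0 = 0
h_29 = 4·0 + 6·3 + 1·3 + 5·5 = 4
h_30 = 4·4 + 6·0 + 1·3 + 5·3 = 6
h_31 = 4·6 + 6·4 + 1·0 + 5·3 = 0
h_32 = 4·0 + 6·6 + 1·4 + 5·0 = 5
h_33 = 4·5 + 6·0 + 1·6 + 5·4 = 4
h_34 = 4·4 + 6·5 + 1·0 + 5·6 = 6
h_35 = 4·6 + 6·4 + 1·5 + 5·0 = 4
h_36 = 4·4 + 6·6 + 1·4 + 5·5 = 4
h_37 = 4·4 + 6·4 + 1·6 + 5·4 = 3
h_38 = 4·3 + 6·4 + 1·4 + 5·6 = 0
h_39 = 4·0 + 6·3 + 1·4 + 5·4 = 0
h_40 = 4·0 + 6·0 + 1·3 + 5·4 = 2
h_41 = 4·2 + 6·0 + 1·0 + 5·3 = 2
h_42 = 4·2 + 6·2 + 1·0 + 5·0 = 6
h_43 = 4·6 + 6·2 + 1·2 + 5·0 = 3
h_44 = 4·3 + 6·6 + 1·2 + 5·2 = 4
h_45 = 4·4 + 6·3 + 1·6 + 5·2 = 1
h_46 = 4·1 + 6·4 + 1·3 + 5·6 = 5
h_47 = 4·5 + 6·1 + 1·4 + 5·3 = 3
h_48 = 4·3 + 6·5 + 1·1 + 5·4 = 0
h_49 = 4·0 + 6·3 + 1·5 + 5·1 = 0
h_50 = 4·0 + 6·0 + 1·3 + 5·5 = 0
h_51 = 4·0 + 6·0 + 1·0 + 5·3 = 1
(h_48, h_49, h_50, h_51) = (0, 0, 0, 1) = (h_0, h_1, h_2, h_3), so the sequence has period 48.
254 ≡ 14 (mod 48), hence h_254 = h_14 = 3.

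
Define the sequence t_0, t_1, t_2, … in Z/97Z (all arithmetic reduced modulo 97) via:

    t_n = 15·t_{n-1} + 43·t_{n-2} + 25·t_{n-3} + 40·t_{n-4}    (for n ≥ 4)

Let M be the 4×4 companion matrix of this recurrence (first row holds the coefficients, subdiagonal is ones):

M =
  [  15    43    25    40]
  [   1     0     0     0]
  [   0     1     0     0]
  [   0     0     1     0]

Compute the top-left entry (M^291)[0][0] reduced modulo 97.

52

(M^291)[0][0] is the top entry after applying M 291 times to the unit state (1, 0, 0, 0). Equivalently it is h_{294} for the auxiliary sequence (h_n) obeying the same recurrence with h_3 = 1 and h_i = 0 for 0 ≤ i < 3:
h_4 = 15·1 + 43·0 + 25·0 + 40·0 = 15
h_5 = 15·15 + 43·1 + 25·0 + 40·0 = 74
h_6 = 15·74 + 43·15 + 25·1 + 40·0 = 34
h_7 = 15·34 + 43·74 + 25·15 + 40·1 = 33
h_8 = 15·33 + 43·34 + 25·74 + 40·15 = 42
h_9 = 15·42 + 43·33 + 25·34 + 40·74 = 39
Continuing the recurrence:
  h_10 = 17;  h_11 = 34;  h_12 = 16;  h_13 = 1;  h_14 = 2;  h_15 = 87
  h_16 = 19;  h_17 = 42;  h_18 = 16;  h_19 = 84;  h_20 = 72;  h_21 = 79
  h_22 = 37;  h_23 = 91;  h_24 = 51;  h_25 = 33;  h_26 = 41;  h_27 = 62
  h_28 = 29;  h_29 = 14;  h_30 = 88;  h_31 = 83;  h_32 = 40;  h_33 = 42
  h_34 = 88;  h_35 = 74;  h_36 = 75;  h_37 = 39;  h_38 = 62;  h_39 = 70
  h_40 = 28;  h_41 = 41;  h_42 = 35;  h_43 = 65;  h_44 = 66;  h_45 = 92
  h_46 = 65;  h_47 = 63;  h_48 = 47;  h_49 = 86;  h_50 = 17;  h_51 = 82
  h_52 = 74;  h_53 = 62;  h_54 = 52;  h_55 = 40;  h_56 = 71;  h_57 = 66
  h_58 = 42;  h_59 = 53;  h_60 = 10;  h_61 = 8;  h_62 = 63;  h_63 = 70
  h_64 = 91;  h_65 = 62;  h_66 = 92;  h_67 = 3;  h_68 = 73;  h_69 = 87
  h_70 = 51;  h_71 = 49;  h_72 = 69;  h_73 = 40;  h_74 = 42;  h_75 = 21
  h_76 = 61;  h_77 = 6;  h_78 = 68;  h_79 = 54;  h_80 = 19;  h_81 = 85
  h_82 = 51;  h_83 = 71;  h_84 = 32;  h_85 = 60;  h_86 = 77;  h_87 = 3
  h_88 = 25;  h_89 = 76;  h_90 = 35;  h_91 = 76;  h_92 = 16;  h_93 = 51
  h_94 = 0;  h_95 = 7;  h_96 = 80;  h_97 = 49;  h_98 = 82;  h_99 = 88
  h_100 = 56;  h_101 = 1;  h_102 = 46;  h_103 = 27;  h_104 = 89;  h_105 = 0
  h_106 = 37;  h_107 = 77;  h_108 = 1;  h_109 = 80;  h_110 = 89;  h_111 = 23
  h_112 = 4;  h_113 = 72;  h_114 = 52;  h_115 = 46;  h_116 = 36;  h_117 = 5
  h_118 = 3;  h_119 = 90;  h_120 = 37;  h_121 = 44;  h_122 = 62;  h_123 = 72
  h_124 = 21;  h_125 = 28;  h_126 = 74;  h_127 = 93;  h_128 = 6;  h_129 = 75
  h_130 = 72;  h_131 = 27;  h_132 = 87;  h_133 = 88;  h_134 = 80;  h_135 = 91
  h_136 = 9;  h_137 = 62;  h_138 = 2;  h_139 = 62;  h_140 = 16;  h_141 = 4
  h_142 = 50;  h_143 = 19;  h_144 = 71;  h_145 = 91;  h_146 = 6;  h_147 = 39
  h_148 = 41;  h_149 = 68;  h_150 = 21;  h_151 = 4;  h_152 = 35;  h_153 = 62
  h_154 = 77;  h_155 = 6;  h_156 = 46;  h_157 = 18;  h_158 = 46;  h_159 = 41
  h_160 = 33;  h_161 = 54;  h_162 = 50;  h_163 = 8;  h_164 = 90;  h_165 = 60
  h_166 = 83;  h_167 = 90;  h_168 = 28;  h_169 = 35;  h_170 = 24;  h_171 = 54
  h_172 = 54;  h_173 = 88;  h_174 = 35;  h_175 = 59;  h_176 = 57;  h_177 = 27
  h_178 = 8;  h_179 = 22;  h_180 = 40;  h_181 = 13;  h_182 = 69;  h_183 = 79
  h_184 = 63;  h_185 = 88;  h_186 = 34;  h_187 = 8;  h_188 = 94;  h_189 = 13
  h_190 = 74;  h_191 = 71;  h_192 = 87;  h_193 = 35;  h_194 = 77;  h_195 = 12
  h_196 = 86;  h_197 = 87;  h_198 = 41;  h_199 = 2;  h_200 = 36;  h_201 = 87
  h_202 = 81;  h_203 = 19;  h_204 = 11;  h_205 = 85;  h_206 = 31;  h_207 = 14
  h_208 = 34;  h_209 = 49;  h_210 = 4;  h_211 = 85;  h_212 = 55;  h_213 = 41
  h_214 = 27;  h_215 = 56;  h_216 = 85;  h_217 = 81;  h_218 = 75;  h_219 = 49
  h_220 = 73;  h_221 = 72;  h_222 = 5;  h_223 = 69;  h_224 = 53;  h_225 = 74
  h_226 = 76;  h_227 = 65;  h_228 = 65;  h_229 = 94;  h_230 = 43;  h_231 = 85
  h_232 = 23;  h_233 = 8;  h_234 = 7;  h_235 = 59;  h_236 = 75;  h_237 = 83
  h_238 = 17;  h_239 = 8;  h_240 = 9;  h_241 = 53;  h_242 = 25;  h_243 = 95
  h_244 = 14;  h_245 = 56;  h_246 = 64;  h_247 = 49;  h_248 = 15;  h_249 = 61
  h_250 = 10;  h_251 = 64;  h_252 = 23;  h_253 = 64;  h_254 = 69;  h_255 = 35
  h_256 = 95;  h_257 = 37;  h_258 = 30;  h_259 = 93;  h_260 = 38;  h_261 = 9
  h_262 = 56;  h_263 = 77;  h_264 = 70;  h_265 = 10;  h_266 = 50;  h_267 = 93
  h_268 = 96;  h_269 = 8;  h_270 = 37;  h_271 = 35;  h_272 = 45;  h_273 = 30
  h_274 = 84;  h_275 = 31;  h_276 = 31;  h_277 = 54;  h_278 = 70;  h_279 = 52
  h_280 = 75;  h_281 = 93;  h_282 = 87;  h_283 = 44;  h_284 = 26;  h_285 = 29
  h_286 = 22;  h_287 = 10;  h_288 = 48;  h_289 = 47;  h_290 = 19;  h_291 = 26
  h_292 = 34
h_293 = 15·34 + 43·26 + 25·19 + 40·47 = 6
h_294 = 15·6 + 43·34 + 25·26 + 40·19 = 52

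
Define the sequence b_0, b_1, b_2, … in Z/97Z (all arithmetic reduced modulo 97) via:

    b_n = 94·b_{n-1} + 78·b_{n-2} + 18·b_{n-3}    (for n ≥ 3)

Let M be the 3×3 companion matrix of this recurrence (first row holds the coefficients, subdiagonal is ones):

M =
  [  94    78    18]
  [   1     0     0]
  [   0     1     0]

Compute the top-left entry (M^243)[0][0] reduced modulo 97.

(M^243)[0][0] is the top entry after applying M 243 times to the unit state (1, 0, 0). Equivalently it is h_{245} for the auxiliary sequence (h_n) obeying the same recurrence with h_2 = 1 and h_i = 0 for 0 ≤ i < 2:
h_3 = 94·1 + 78·0 + 18·0 = 94
h_4 = 94·94 + 78·1 + 18·0 = 87
h_5 = 94·87 + 78·94 + 18·1 = 8
h_6 = 94·8 + 78·87 + 18·94 = 15
h_7 = 94·15 + 78·8 + 18·87 = 11
h_8 = 94·11 + 78·15 + 18·8 = 20
Continuing the recurrence:
  h_9 = 1;  h_10 = 9;  h_11 = 23;  h_12 = 69;  h_13 = 3;  h_14 = 64
  h_15 = 23;  h_16 = 30;  h_17 = 43;  h_18 = 6;  h_19 = 93;  h_20 = 90
  h_21 = 11;  h_22 = 28;  h_23 = 66;  h_24 = 50;  h_25 = 70;  h_26 = 28
  h_27 = 68;  h_28 = 39;  h_29 = 65;  h_30 = 94;  h_31 = 58;  h_32 = 83
  h_33 = 50;  h_34 = 93;  h_35 = 71;  h_36 = 84;  h_37 = 73;  h_38 = 45
  h_39 = 87;  h_40 = 4;  h_41 = 18;  h_42 = 78;  h_43 = 78;  h_44 = 63
  h_45 = 24;  h_46 = 38;  h_47 = 79;  h_48 = 55;  h_49 = 85;  h_50 = 25
  h_51 = 76;  h_52 = 51;  h_53 = 17;  h_54 = 57;  h_55 = 36;  h_56 = 85
  h_57 = 87;  h_58 = 33;  h_59 = 69;  h_60 = 53;  h_61 = 94;  h_62 = 50
  h_63 = 85;  h_64 = 2;  h_65 = 55;  h_66 = 66;  h_67 = 54;  h_68 = 59
  h_69 = 82;  h_70 = 90;  h_71 = 10;  h_72 = 27;  h_73 = 88;  h_74 = 82
  h_75 = 23;  h_76 = 54;  h_77 = 4;  h_78 = 55;  h_79 = 52;  h_80 = 35
  h_81 = 91;  h_82 = 95;  h_83 = 71;  h_84 = 8;  h_85 = 46;  h_86 = 18
  h_87 = 89;  h_88 = 25;  h_89 = 13;  h_90 = 21;  h_91 = 43;  h_92 = 94
  h_93 = 55;  h_94 = 84;  h_95 = 7;  h_96 = 52;  h_97 = 59;  h_98 = 28
  h_99 = 22;  h_100 = 76;  h_101 = 52;  h_102 = 57;  h_103 = 15;  h_104 = 2
  h_105 = 56;  h_106 = 64;  h_107 = 41;  h_108 = 57;  h_109 = 8;  h_110 = 19
  h_111 = 41;  h_112 = 48;  h_113 = 1;  h_114 = 17;  h_115 = 18;  h_116 = 29
  h_117 = 71;  h_118 = 45;  h_119 = 8;  h_120 = 11;  h_121 = 43;  h_122 = 0
  h_123 = 60;  h_124 = 12;  h_125 = 85;  h_126 = 15;  h_127 = 11;  h_128 = 48
  h_129 = 14;  h_130 = 20;  h_131 = 53;  h_132 = 4;  h_133 = 20;  h_134 = 42
  h_135 = 51;  h_136 = 88;  h_137 = 8;  h_138 = 95;  h_139 = 80;  h_140 = 39
  h_141 = 73;  h_142 = 92;  h_143 = 9;  h_144 = 24;  h_145 = 55;  h_146 = 26
  h_147 = 85;  h_148 = 47;  h_149 = 70;  h_150 = 39;  h_151 = 78;  h_152 = 91
  h_153 = 14;  h_154 = 21;  h_155 = 48;  h_156 = 0;  h_157 = 48;  h_158 = 41
  h_159 = 32;  h_160 = 86;  h_161 = 66;  h_162 = 5;  h_163 = 85;  h_164 = 62
  h_165 = 35;  h_166 = 53;  h_167 = 1;  h_168 = 8;  h_169 = 38;  h_170 = 43
  h_171 = 69;  h_172 = 48;  h_173 = 95;  h_174 = 45;  h_175 = 88;  h_176 = 9
  h_177 = 81;  h_178 = 6;  h_179 = 60;  h_180 = 0;  h_181 = 35;  h_182 = 5
  h_183 = 96;  h_184 = 53;  h_185 = 47;  h_186 = 95;  h_187 = 67;  h_188 = 4
  h_189 = 37;  h_190 = 49;  h_191 = 95;  h_192 = 32;  h_193 = 48;  h_194 = 85
  h_195 = 88;  h_196 = 52;  h_197 = 90;  h_198 = 35;  h_199 = 91;  h_200 = 3
  h_201 = 56;  h_202 = 55;  h_203 = 86;  h_204 = 93;  h_205 = 47;  h_206 = 28
  h_207 = 18;  h_208 = 66;  h_209 = 61;  h_210 = 51;  h_211 = 70;  h_212 = 16
  h_213 = 25;  h_214 = 8;  h_215 = 80;  h_216 = 58;  h_217 = 2;  h_218 = 41
  h_219 = 10;  h_220 = 3;  h_221 = 54;  h_222 = 58;  h_223 = 18;  h_224 = 10
  h_225 = 90;  h_226 = 58;  h_227 = 42;  h_228 = 4;  h_229 = 40;  h_230 = 75
  h_231 = 57;  h_232 = 94;  h_233 = 82;  h_234 = 61;  h_235 = 48;  h_236 = 76
  h_237 = 55;  h_238 = 31;  h_239 = 36;  h_240 = 2;  h_241 = 62;  h_242 = 36
  h_243 = 11
h_244 = 94·11 + 78·36 + 18·62 = 11
h_245 = 94·11 + 78·11 + 18·36 = 18

18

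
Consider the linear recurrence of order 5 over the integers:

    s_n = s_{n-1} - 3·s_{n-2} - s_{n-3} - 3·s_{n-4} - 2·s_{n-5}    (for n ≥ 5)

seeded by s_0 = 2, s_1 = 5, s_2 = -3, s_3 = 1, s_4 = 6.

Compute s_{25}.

s_5 = 1·6 + -3·1 + -1·-3 + -3·5 + -2·2 = -13
s_6 = 1·-13 + -3·6 + -1·1 + -3·-3 + -2·5 = -33
s_7 = 1·-33 + -3·-13 + -1·6 + -3·1 + -2·-3 = 3
s_8 = 1·3 + -3·-33 + -1·-13 + -3·6 + -2·1 = 95
s_9 = 1·95 + -3·3 + -1·-33 + -3·-13 + -2·6 = 146
s_10 = 1·146 + -3·95 + -1·3 + -3·-33 + -2·-13 = -17
s_11 = 1·-17 + -3·146 + -1·95 + -3·3 + -2·-33 = -493
s_12 = 1·-493 + -3·-17 + -1·146 + -3·95 + -2·3 = -879
s_13 = 1·-879 + -3·-493 + -1·-17 + -3·146 + -2·95 = -11
s_14 = 1·-11 + -3·-879 + -1·-493 + -3·-17 + -2·146 = 2878
s_15 = 1·2878 + -3·-11 + -1·-879 + -3·-493 + -2·-17 = 5303
s_16 = 1·5303 + -3·2878 + -1·-11 + -3·-879 + -2·-493 = 303
s_17 = 1·303 + -3·5303 + -1·2878 + -3·-11 + -2·-879 = -16693
s_18 = 1·-16693 + -3·303 + -1·5303 + -3·2878 + -2·-11 = -31517
s_19 = 1·-31517 + -3·-16693 + -1·303 + -3·5303 + -2·2878 = -3406
s_20 = 1·-3406 + -3·-31517 + -1·-16693 + -3·303 + -2·5303 = 96323
s_21 = 1·96323 + -3·-3406 + -1·-31517 + -3·-16693 + -2·303 = 187531
s_22 = 1·187531 + -3·96323 + -1·-3406 + -3·-31517 + -2·-16693 = 29905
s_23 = 1·29905 + -3·187531 + -1·96323 + -3·-3406 + -2·-31517 = -555759
s_24 = 1·-555759 + -3·29905 + -1·187531 + -3·96323 + -2·-3406 = -1115162
s_25 = 1·-1115162 + -3·-555759 + -1·29905 + -3·187531 + -2·96323 = -233029

-233029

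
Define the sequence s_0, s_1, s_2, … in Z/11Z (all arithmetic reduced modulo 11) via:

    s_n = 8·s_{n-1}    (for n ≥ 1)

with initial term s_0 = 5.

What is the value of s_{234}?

s_1 = 8·5 = 7
s_2 = 8·7 = 1
s_3 = 8·1 = 8
s_4 = 8·8 = 9
s_5 = 8·9 = 6
s_6 = 8·6 = 4
s_7 = 8·4 = 10
s_8 = 8·10 = 3
s_9 = 8·3 = 2
s_10 = 8·2 = 5
(s_10) = (5) = (s_0), so the sequence has period 10.
234 ≡ 4 (mod 10), hence s_234 = s_4 = 9.

9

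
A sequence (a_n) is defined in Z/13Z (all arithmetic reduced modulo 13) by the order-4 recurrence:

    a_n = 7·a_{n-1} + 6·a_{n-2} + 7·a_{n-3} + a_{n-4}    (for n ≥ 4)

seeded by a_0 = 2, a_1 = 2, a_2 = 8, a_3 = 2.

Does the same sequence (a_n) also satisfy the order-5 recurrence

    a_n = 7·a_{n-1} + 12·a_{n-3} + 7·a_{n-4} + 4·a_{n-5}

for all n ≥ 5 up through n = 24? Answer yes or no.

no

Terms a_0..a_24: 2, 2, 8, 2, 0, 5, 5, 2, 1, 7, 9, 10, 5, 9, 3, 3, 3, 4, 5, 5, 5, 0, 5, 10, 1
n=5: candidate gives 1, actual a_5 = 5 ✗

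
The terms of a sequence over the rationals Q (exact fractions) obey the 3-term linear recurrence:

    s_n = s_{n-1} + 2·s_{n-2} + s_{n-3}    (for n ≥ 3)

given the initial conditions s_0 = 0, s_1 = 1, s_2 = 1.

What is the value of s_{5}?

s_3 = 1·1 + 2·1 + 1·0 = 3
s_4 = 1·3 + 2·1 + 1·1 = 6
s_5 = 1·6 + 2·3 + 1·1 = 13

13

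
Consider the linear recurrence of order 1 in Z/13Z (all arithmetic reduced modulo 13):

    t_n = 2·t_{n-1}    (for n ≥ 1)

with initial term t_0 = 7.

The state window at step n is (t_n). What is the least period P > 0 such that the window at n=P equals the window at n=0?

n=0: window = (7)
n=1: window = (1)
n=2: window = (2)
n=3: window = (4)
n=4: window = (8)
n=5: window = (3)
n=6: window = (6)
n=7: window = (12)
n=8: window = (11)
n=9: window = (9)
n=10: window = (5)
n=11: window = (10)
n=12: window = (7)
window at n=12 equals window at n=0 → period = 12

12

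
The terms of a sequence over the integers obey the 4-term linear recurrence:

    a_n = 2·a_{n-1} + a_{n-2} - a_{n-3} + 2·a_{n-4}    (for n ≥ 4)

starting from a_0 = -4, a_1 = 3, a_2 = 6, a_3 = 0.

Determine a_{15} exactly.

-34731

a_4 = 2·0 + 1·6 + -1·3 + 2·-4 = -5
a_5 = 2·-5 + 1·0 + -1·6 + 2·3 = -10
a_6 = 2·-10 + 1·-5 + -1·0 + 2·6 = -13
a_7 = 2·-13 + 1·-10 + -1·-5 + 2·0 = -31
a_8 = 2·-31 + 1·-13 + -1·-10 + 2·-5 = -75
a_9 = 2·-75 + 1·-31 + -1·-13 + 2·-10 = -188
a_10 = 2·-188 + 1·-75 + -1·-31 + 2·-13 = -446
a_11 = 2·-446 + 1·-188 + -1·-75 + 2·-31 = -1067
a_12 = 2·-1067 + 1·-446 + -1·-188 + 2·-75 = -2542
a_13 = 2·-2542 + 1·-1067 + -1·-446 + 2·-188 = -6081
a_14 = 2·-6081 + 1·-2542 + -1·-1067 + 2·-446 = -14529
a_15 = 2·-14529 + 1·-6081 + -1·-2542 + 2·-1067 = -34731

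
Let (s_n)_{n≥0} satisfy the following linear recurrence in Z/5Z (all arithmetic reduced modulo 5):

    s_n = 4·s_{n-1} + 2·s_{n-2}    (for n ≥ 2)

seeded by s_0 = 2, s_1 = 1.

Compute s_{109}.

s_2 = 4·1 + 2·2 = 3
s_3 = 4·3 + 2·1 = 4
s_4 = 4·4 + 2·3 = 2
s_5 = 4·2 + 2·4 = 1
(s_4, s_5) = (2, 1) = (s_0, s_1), so the sequence has period 4.
109 ≡ 1 (mod 4), hence s_109 = s_1 = 1.

1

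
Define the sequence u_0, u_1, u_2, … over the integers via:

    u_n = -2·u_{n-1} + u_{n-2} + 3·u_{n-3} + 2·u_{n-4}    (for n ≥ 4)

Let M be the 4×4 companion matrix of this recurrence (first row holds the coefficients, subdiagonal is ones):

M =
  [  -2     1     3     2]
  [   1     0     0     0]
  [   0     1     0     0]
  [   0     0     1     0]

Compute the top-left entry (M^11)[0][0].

-2337

(M^11)[0][0] is the top entry after applying M 11 times to the unit state (1, 0, 0, 0). Equivalently it is h_{14} for the auxiliary sequence (h_n) obeying the same recurrence with h_3 = 1 and h_i = 0 for 0 ≤ i < 3:
h_4 = -2·1 + 1·0 + 3·0 + 2·0 = -2
h_5 = -2·-2 + 1·1 + 3·0 + 2·0 = 5
h_6 = -2·5 + 1·-2 + 3·1 + 2·0 = -9
h_7 = -2·-9 + 1·5 + 3·-2 + 2·1 = 19
h_8 = -2·19 + 1·-9 + 3·5 + 2·-2 = -36
h_9 = -2·-36 + 1·19 + 3·-9 + 2·5 = 74
h_10 = -2·74 + 1·-36 + 3·19 + 2·-9 = -145
h_11 = -2·-145 + 1·74 + 3·-36 + 2·19 = 294
h_12 = -2·294 + 1·-145 + 3·74 + 2·-36 = -583
h_13 = -2·-583 + 1·294 + 3·-145 + 2·74 = 1173
h_14 = -2·1173 + 1·-583 + 3·294 + 2·-145 = -2337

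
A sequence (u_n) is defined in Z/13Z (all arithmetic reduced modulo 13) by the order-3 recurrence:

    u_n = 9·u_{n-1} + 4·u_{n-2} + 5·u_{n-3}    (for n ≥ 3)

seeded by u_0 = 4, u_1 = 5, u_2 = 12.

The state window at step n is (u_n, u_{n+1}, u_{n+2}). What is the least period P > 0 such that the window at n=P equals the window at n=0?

732

n=0: window = (4, 5, 12)
n=1: window = (5, 12, 5)
n=2: window = (12, 5, 1)
n=3: window = (5, 1, 11)
n=4: window = (1, 11, 11)
n=5: window = (11, 11, 5)
n=6: window = (11, 5, 1)
n=7: window = (5, 1, 6)
n=8: window = (1, 6, 5)
n=9: window = (6, 5, 9)
n=10: window = (5, 9, 1)
n=11: window = (9, 1, 5)
n=12: window = (1, 5, 3)
n=13: window = (5, 3, 0)
n=14: window = (3, 0, 11)
n=15: window = (0, 11, 10)
n=16: window = (11, 10, 4)
n=17: window = (10, 4, 1)
n=18: window = (4, 1, 10)
n=19: window = (1, 10, 10)
n=20: window = (10, 10, 5)
n=21: window = (10, 5, 5)
n=22: window = (5, 5, 11)
n=23: window = (5, 11, 1)
n=24: window = (11, 1, 0)
n=25: window = (1, 0, 7)
n=26: window = (0, 7, 3)
n=27: window = (7, 3, 3)
n=28: window = (3, 3, 9)
n=29: window = (3, 9, 4)
n=30: window = (9, 4, 9)
n=31: window = (4, 9, 12)
n=32: window = (9, 12, 8)
n=33: window = (12, 8, 9)
n=34: window = (8, 9, 4)
n=35: window = (9, 4, 8)
n=36: window = (4, 8, 3)
n=37: window = (8, 3, 1)
n=38: window = (3, 1, 9)
n=39: window = (1, 9, 9)
n=40: window = (9, 9, 5)
…
n=730: window = (11, 11, 4)
n=731: window = (11, 4, 5)
n=732: window = (4, 5, 12)
window at n=732 equals window at n=0 → period = 732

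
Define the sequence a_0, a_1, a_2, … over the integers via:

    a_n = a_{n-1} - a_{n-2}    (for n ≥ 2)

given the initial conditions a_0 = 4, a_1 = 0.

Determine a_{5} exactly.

4

a_2 = 1·0 + -1·4 = -4
a_3 = 1·-4 + -1·0 = -4
a_4 = 1·-4 + -1·-4 = 0
a_5 = 1·0 + -1·-4 = 4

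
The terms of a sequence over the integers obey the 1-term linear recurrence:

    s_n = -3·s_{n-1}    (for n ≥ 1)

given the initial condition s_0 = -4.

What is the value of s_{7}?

s_1 = -3·-4 = 12
s_2 = -3·12 = -36
s_3 = -3·-36 = 108
s_4 = -3·108 = -324
s_5 = -3·-324 = 972
s_6 = -3·972 = -2916
s_7 = -3·-2916 = 8748

8748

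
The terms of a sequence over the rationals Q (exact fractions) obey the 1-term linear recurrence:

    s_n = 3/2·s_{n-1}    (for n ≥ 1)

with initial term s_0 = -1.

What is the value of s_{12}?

-531441/4096

s_1 = 3/2·-1 = -3/2
s_2 = 3/2·-3/2 = -9/4
s_3 = 3/2·-9/4 = -27/8
s_4 = 3/2·-27/8 = -81/16
s_5 = 3/2·-81/16 = -243/32
s_6 = 3/2·-243/32 = -729/64
s_7 = 3/2·-729/64 = -2187/128
s_8 = 3/2·-2187/128 = -6561/256
s_9 = 3/2·-6561/256 = -19683/512
s_10 = 3/2·-19683/512 = -59049/1024
s_11 = 3/2·-59049/1024 = -177147/2048
s_12 = 3/2·-177147/2048 = -531441/4096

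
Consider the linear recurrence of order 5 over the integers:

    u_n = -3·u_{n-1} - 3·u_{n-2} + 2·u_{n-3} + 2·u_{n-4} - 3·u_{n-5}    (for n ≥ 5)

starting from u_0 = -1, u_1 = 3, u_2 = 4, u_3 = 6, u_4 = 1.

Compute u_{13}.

245

u_5 = -3·1 + -3·6 + 2·4 + 2·3 + -3·-1 = -4
u_6 = -3·-4 + -3·1 + 2·6 + 2·4 + -3·3 = 20
u_7 = -3·20 + -3·-4 + 2·1 + 2·6 + -3·4 = -46
u_8 = -3·-46 + -3·20 + 2·-4 + 2·1 + -3·6 = 54
u_9 = -3·54 + -3·-46 + 2·20 + 2·-4 + -3·1 = 5
u_10 = -3·5 + -3·54 + 2·-46 + 2·20 + -3·-4 = -217
u_11 = -3·-217 + -3·5 + 2·54 + 2·-46 + -3·20 = 592
u_12 = -3·592 + -3·-217 + 2·5 + 2·54 + -3·-46 = -869
u_13 = -3·-869 + -3·592 + 2·-217 + 2·5 + -3·54 = 245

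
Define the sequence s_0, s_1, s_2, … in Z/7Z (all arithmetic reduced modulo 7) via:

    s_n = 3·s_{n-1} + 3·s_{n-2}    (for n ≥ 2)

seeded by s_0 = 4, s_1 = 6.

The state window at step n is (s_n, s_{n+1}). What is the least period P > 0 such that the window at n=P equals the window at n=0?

6

n=0: window = (4, 6)
n=1: window = (6, 2)
n=2: window = (2, 3)
n=3: window = (3, 1)
n=4: window = (1, 5)
n=5: window = (5, 4)
n=6: window = (4, 6)
window at n=6 equals window at n=0 → period = 6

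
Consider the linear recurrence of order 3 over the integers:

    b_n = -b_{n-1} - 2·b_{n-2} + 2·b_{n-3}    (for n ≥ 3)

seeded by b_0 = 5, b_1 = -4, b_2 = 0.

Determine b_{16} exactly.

b_3 = -1·0 + -2·-4 + 2·5 = 18
b_4 = -1·18 + -2·0 + 2·-4 = -26
b_5 = -1·-26 + -2·18 + 2·0 = -10
b_6 = -1·-10 + -2·-26 + 2·18 = 98
b_7 = -1·98 + -2·-10 + 2·-26 = -130
b_8 = -1·-130 + -2·98 + 2·-10 = -86
b_9 = -1·-86 + -2·-130 + 2·98 = 542
b_10 = -1·542 + -2·-86 + 2·-130 = -630
b_11 = -1·-630 + -2·542 + 2·-86 = -626
b_12 = -1·-626 + -2·-630 + 2·542 = 2970
b_13 = -1·2970 + -2·-626 + 2·-630 = -2978
b_14 = -1·-2978 + -2·2970 + 2·-626 = -4214
b_15 = -1·-4214 + -2·-2978 + 2·2970 = 16110
b_16 = -1·16110 + -2·-4214 + 2·-2978 = -13638

-13638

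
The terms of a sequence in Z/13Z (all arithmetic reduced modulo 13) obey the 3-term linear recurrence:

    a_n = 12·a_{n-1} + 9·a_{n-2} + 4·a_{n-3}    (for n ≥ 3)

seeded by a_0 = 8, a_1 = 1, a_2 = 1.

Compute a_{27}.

a_3 = 12·1 + 9·1 + 4·8 = 1
a_4 = 12·1 + 9·1 + 4·1 = 12
a_5 = 12·12 + 9·1 + 4·1 = 1
a_6 = 12·1 + 9·12 + 4·1 = 7
a_7 = 12·7 + 9·1 + 4·12 = 11
a_8 = 12·11 + 9·7 + 4·1 = 4
a_9 = 12·4 + 9·11 + 4·7 = 6
a_10 = 12·6 + 9·4 + 4·11 = 9
a_11 = 12·9 + 9·6 + 4·4 = 9
a_12 = 12·9 + 9·9 + 4·6 = 5
a_13 = 12·5 + 9·9 + 4·9 = 8
a_14 = 12·8 + 9·5 + 4·9 = 8
a_15 = 12·8 + 9·8 + 4·5 = 6
a_16 = 12·6 + 9·8 + 4·8 = 7
a_17 = 12·7 + 9·6 + 4·8 = 1
a_18 = 12·1 + 9·7 + 4·6 = 8
a_19 = 12·8 + 9·1 + 4·7 = 3
a_20 = 12·3 + 9·8 + 4·1 = 8
a_21 = 12·8 + 9·3 + 4·8 = 12
a_22 = 12·12 + 9·8 + 4·3 = 7
a_23 = 12·7 + 9·12 + 4·8 = 3
a_24 = 12·3 + 9·7 + 4·12 = 4
a_25 = 12·4 + 9·3 + 4·7 = 12
a_26 = 12·12 + 9·4 + 4·3 = 10
a_27 = 12·10 + 9·12 + 4·4 = 10

10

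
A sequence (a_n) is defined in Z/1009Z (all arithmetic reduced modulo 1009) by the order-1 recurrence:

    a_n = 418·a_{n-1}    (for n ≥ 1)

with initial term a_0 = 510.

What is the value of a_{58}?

427

a_1 = 418·510 = 281
a_2 = 418·281 = 414
a_3 = 418·414 = 513
a_4 = 418·513 = 526
a_5 = 418·526 = 915
a_6 = 418·915 = 59
a_7 = 418·59 = 446
a_8 = 418·446 = 772
a_9 = 418·772 = 825
a_10 = 418·825 = 781
a_11 = 418·781 = 551
a_12 = 418·551 = 266
a_13 = 418·266 = 198
a_14 = 418·198 = 26
a_15 = 418·26 = 778
a_16 = 418·778 = 306
a_17 = 418·306 = 774
a_18 = 418·774 = 652
a_19 = 418·652 = 106
a_20 = 418·106 = 921
a_21 = 418·921 = 549
a_22 = 418·549 = 439
a_23 = 418·439 = 873
a_24 = 418·873 = 665
a_25 = 418·665 = 495
a_26 = 418·495 = 65
a_27 = 418·65 = 936
a_28 = 418·936 = 765
a_29 = 418·765 = 926
a_30 = 418·926 = 621
a_31 = 418·621 = 265
a_32 = 418·265 = 789
a_33 = 418·789 = 868
a_34 = 418·868 = 593
a_35 = 418·593 = 669
a_36 = 418·669 = 149
a_37 = 418·149 = 733
a_38 = 418·733 = 667
a_39 = 418·667 = 322
a_40 = 418·322 = 399
a_41 = 418·399 = 297
a_42 = 418·297 = 39
a_43 = 418·39 = 158
a_44 = 418·158 = 459
a_45 = 418·459 = 152
a_46 = 418·152 = 978
a_47 = 418·978 = 159
a_48 = 418·159 = 877
a_49 = 418·877 = 319
a_50 = 418·319 = 154
a_51 = 418·154 = 805
a_52 = 418·805 = 493
a_53 = 418·493 = 238
a_54 = 418·238 = 602
a_55 = 418·602 = 395
a_56 = 418·395 = 643
a_57 = 418·643 = 380
a_58 = 418·380 = 427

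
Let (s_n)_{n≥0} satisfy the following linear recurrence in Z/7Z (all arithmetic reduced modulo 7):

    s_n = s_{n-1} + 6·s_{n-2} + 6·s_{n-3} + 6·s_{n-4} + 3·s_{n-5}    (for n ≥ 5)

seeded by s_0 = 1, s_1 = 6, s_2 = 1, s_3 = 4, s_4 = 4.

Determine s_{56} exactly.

5

s_5 = 1·4 + 6·4 + 6·1 + 6·6 + 3·1 = 3
s_6 = 1·3 + 6·4 + 6·4 + 6·1 + 3·6 = 5
s_7 = 1·5 + 6·3 + 6·4 + 6·4 + 3·1 = 4
s_8 = 1·4 + 6·5 + 6·3 + 6·4 + 3·4 = 4
s_9 = 1·4 + 6·4 + 6·5 + 6·3 + 3·4 = 4
s_10 = 1·4 + 6·4 + 6·4 + 6·5 + 3·3 = 0
s_11 = 1·0 + 6·4 + 6·4 + 6·4 + 3·5 = 3
s_12 = 1·3 + 6·0 + 6·4 + 6·4 + 3·4 = 0
s_13 = 1·0 + 6·3 + 6·0 + 6·4 + 3·4 = 5
s_14 = 1·5 + 6·0 + 6·3 + 6·0 + 3·4 = 0
s_15 = 1·0 + 6·5 + 6·0 + 6·3 + 3·0 = 6
s_16 = 1·6 + 6·0 + 6·5 + 6·0 + 3·3 = 3
s_17 = 1·3 + 6·6 + 6·0 + 6·5 + 3·0 = 6
s_18 = 1·6 + 6·3 + 6·6 + 6·0 + 3·5 = 5
s_19 = 1·5 + 6·6 + 6·3 + 6·6 + 3·0 = 4
s_20 = 1·4 + 6·5 + 6·6 + 6·3 + 3·6 = 1
s_21 = 1·1 + 6·4 + 6·5 + 6·6 + 3·3 = 2
s_22 = 1·2 + 6·1 + 6·4 + 6·5 + 3·6 = 3
s_23 = 1·3 + 6·2 + 6·1 + 6·4 + 3·5 = 4
s_24 = 1·4 + 6·3 + 6·2 + 6·1 + 3·4 = 3
s_25 = 1·3 + 6·4 + 6·3 + 6·2 + 3·1 = 4
s_26 = 1·4 + 6·3 + 6·4 + 6·3 + 3·2 = 0
s_27 = 1·0 + 6·4 + 6·3 + 6·4 + 3·3 = 5
s_28 = 1·5 + 6·0 + 6·4 + 6·3 + 3·4 = 3
s_29 = 1·3 + 6·5 + 6·0 + 6·4 + 3·3 = 3
s_30 = 1·3 + 6·3 + 6·5 + 6·0 + 3·4 = 0
s_31 = 1·0 + 6·3 + 6·3 + 6·5 + 3·0 = 3
s_32 = 1·3 + 6·0 + 6·3 + 6·3 + 3·5 = 5
s_33 = 1·5 + 6·3 + 6·0 + 6·3 + 3·3 = 1
s_34 = 1·1 + 6·5 + 6·3 + 6·0 + 3·3 = 2
s_35 = 1·2 + 6·1 + 6·5 + 6·3 + 3·0 = 0
s_36 = 1·0 + 6·2 + 6·1 + 6·5 + 3·3 = 1
s_37 = 1·1 + 6·0 + 6·2 + 6·1 + 3·5 = 6
s_38 = 1·6 + 6·1 + 6·0 + 6·2 + 3·1 = 6
s_39 = 1·6 + 6·6 + 6·1 + 6·0 + 3·2 = 5
s_40 = 1·5 + 6·6 + 6·6 + 6·1 + 3·0 = 6
s_41 = 1·6 + 6·5 + 6·6 + 6·6 + 3·1 = 6
s_42 = 1·6 + 6·6 + 6·5 + 6·6 + 3·6 = 0
s_43 = 1·0 + 6·6 + 6·6 + 6·5 + 3·6 = 1
s_44 = 1·1 + 6·0 + 6·6 + 6·6 + 3·5 = 4
s_45 = 1·4 + 6·1 + 6·0 + 6·6 + 3·6 = 1
s_46 = 1·1 + 6·4 + 6·1 + 6·0 + 3·6 = 0
s_47 = 1·0 + 6·1 + 6·4 + 6·1 + 3·0 = 1
s_48 = 1·1 + 6·0 + 6·1 + 6·4 + 3·1 = 6
s_49 = 1·6 + 6·1 + 6·0 + 6·1 + 3·4 = 2
s_50 = 1·2 + 6·6 + 6·1 + 6·0 + 3·1 = 5
s_51 = 1·5 + 6·2 + 6·6 + 6·1 + 3·0 = 3
s_52 = 1·3 + 6·5 + 6·2 + 6·6 + 3·1 = 0
s_53 = 1·0 + 6·3 + 6·5 + 6·2 + 3·6 = 1
s_54 = 1·1 + 6·0 + 6·3 + 6·5 + 3·2 = 6
s_55 = 1·6 + 6·1 + 6·0 + 6·3 + 3·5 = 3
s_56 = 1·3 + 6·6 + 6·1 + 6·0 + 3·3 = 5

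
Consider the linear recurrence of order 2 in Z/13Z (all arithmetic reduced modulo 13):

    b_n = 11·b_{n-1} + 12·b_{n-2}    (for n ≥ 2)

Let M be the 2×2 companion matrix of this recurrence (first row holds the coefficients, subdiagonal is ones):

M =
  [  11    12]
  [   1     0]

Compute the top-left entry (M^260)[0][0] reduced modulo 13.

(M^260)[0][0] is the top entry after applying M 260 times to the unit state (1, 0). Equivalently it is h_{261} for the auxiliary sequence (h_n) obeying the same recurrence with h_1 = 1 and h_i = 0 for 0 ≤ i < 1:
h_2 = 11·1 + 12·0 = 11
h_3 = 11·11 + 12·1 = 3
h_4 = 11·3 + 12·11 = 9
h_5 = 11·9 + 12·3 = 5
h_6 = 11·5 + 12·9 = 7
h_7 = 11·7 + 12·5 = 7
h_8 = 11·7 + 12·7 = 5
h_9 = 11·5 + 12·7 = 9
h_10 = 11·9 + 12·5 = 3
h_11 = 11·3 + 12·9 = 11
h_12 = 11·11 + 12·3 = 1
h_13 = 11·1 + 12·11 = 0
h_14 = 11·0 + 12·1 = 12
h_15 = 11·12 + 12·0 = 2
h_16 = 11·2 + 12·12 = 10
h_17 = 11·10 + 12·2 = 4
h_18 = 11·4 + 12·10 = 8
h_19 = 11·8 + 12·4 = 6
h_20 = 11·6 + 12·8 = 6
h_21 = 11·6 + 12·6 = 8
h_22 = 11·8 + 12·6 = 4
h_23 = 11·4 + 12·8 = 10
h_24 = 11·10 + 12·4 = 2
h_25 = 11·2 + 12·10 = 12
h_26 = 11·12 + 12·2 = 0
h_27 = 11·0 + 12·12 = 1
(h_26, h_27) = (0, 1) = (h_0, h_1), so the sequence has period 26.
261 ≡ 1 (mod 26), hence h_261 = h_1 = 1.

1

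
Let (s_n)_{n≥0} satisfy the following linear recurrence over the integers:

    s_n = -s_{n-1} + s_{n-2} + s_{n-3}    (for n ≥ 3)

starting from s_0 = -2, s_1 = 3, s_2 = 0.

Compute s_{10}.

8

s_3 = -1·0 + 1·3 + 1·-2 = 1
s_4 = -1·1 + 1·0 + 1·3 = 2
s_5 = -1·2 + 1·1 + 1·0 = -1
s_6 = -1·-1 + 1·2 + 1·1 = 4
s_7 = -1·4 + 1·-1 + 1·2 = -3
s_8 = -1·-3 + 1·4 + 1·-1 = 6
s_9 = -1·6 + 1·-3 + 1·4 = -5
s_10 = -1·-5 + 1·6 + 1·-3 = 8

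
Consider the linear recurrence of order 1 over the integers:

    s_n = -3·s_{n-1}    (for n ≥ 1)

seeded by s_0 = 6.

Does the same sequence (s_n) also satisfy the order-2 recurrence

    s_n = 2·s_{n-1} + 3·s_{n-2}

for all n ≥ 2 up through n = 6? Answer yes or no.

Terms s_0..s_6: 6, -18, 54, -162, 486, -1458, 4374
n=2: candidate gives -18, actual s_2 = 54 ✗

no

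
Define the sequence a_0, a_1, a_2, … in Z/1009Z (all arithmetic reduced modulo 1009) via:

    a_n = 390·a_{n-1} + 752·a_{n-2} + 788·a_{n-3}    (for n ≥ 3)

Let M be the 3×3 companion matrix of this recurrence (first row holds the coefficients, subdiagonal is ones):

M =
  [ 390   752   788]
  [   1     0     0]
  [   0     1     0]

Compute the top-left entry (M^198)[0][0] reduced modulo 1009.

(M^198)[0][0] is the top entry after applying M 198 times to the unit state (1, 0, 0). Equivalently it is h_{200} for the auxiliary sequence (h_n) obeying the same recurrence with h_2 = 1 and h_i = 0 for 0 ≤ i < 2:
h_3 = 390·1 + 752·0 + 788·0 = 390
h_4 = 390·390 + 752·1 + 788·0 = 493
h_5 = 390·493 + 752·390 + 788·1 = 0
h_6 = 390·0 + 752·493 + 788·390 = 8
h_7 = 390·8 + 752·0 + 788·493 = 112
h_8 = 390·112 + 752·8 + 788·0 = 255
Continuing the recurrence:
  h_9 = 286;  h_10 = 64;  h_11 = 39;  h_12 = 132;  h_13 = 70;  h_14 = 901
  h_15 = 519;  h_16 = 788;  h_17 = 41;  h_18 = 466;  h_19 = 82;  h_20 = 21
  h_21 = 165;  h_22 = 471;  h_23 = 429;  h_24 = 717;  h_25 = 710;  h_26 = 849
  h_27 = 273;  h_28 = 770;  h_29 = 132;  h_30 = 102;  h_31 = 153;  h_32 = 248
  h_33 = 551;  h_34 = 297;  h_35 = 135;  h_36 = 855;  h_37 = 39;  h_38 = 737
  h_39 = 669;  h_40 = 324;  h_41 = 413;  h_42 = 583;  h_43 = 184;  h_44 = 168
  h_45 = 379;  h_46 = 403;  h_47 = 441;  h_48 = 804;  h_49 = 170;  h_50 = 335
  h_51 = 86;  h_52 = 685;  h_53 = 492;  h_54 = 865;  h_55 = 999;  h_56 = 51
  h_57 = 807;  h_58 = 124;  h_59 = 211;  h_60 = 218;  h_61 = 362;  h_62 = 181
  h_63 = 8;  h_64 = 708;  h_65 = 984;  h_66 = 254;  h_67 = 476;  h_68 = 771
  h_69 = 135;  h_70 = 548;  h_71 = 562;  h_72 = 77;  h_73 = 594;  h_74 = 895
  h_75 = 782;  h_76 = 195;  h_77 = 161;  h_78 = 284;  h_79 = 54;  h_80 = 274
  h_81 = 957;  h_82 = 286;  h_83 = 783;  h_84 = 191;  h_85 = 754;  h_86 = 291
  h_87 = 599;  h_88 = 261;  h_89 = 580;  h_90 = 510;  h_91 = 231;  h_92 = 352
  h_93 = 518;  h_94 = 974;  h_95 = 439;  h_96 = 142;  h_97 = 742;  h_98 = 481
  h_99 = 829;  h_100 = 396;  h_101 = 562;  h_102 = 793;  h_103 = 636;  h_104 = 757
  h_105 = 921;  h_106 = 878;  h_107 = 984;  h_108 = 987;  h_109 = 562;  h_110 = 307
  h_111 = 338;  h_112 = 358;  h_113 = 42;  h_114 = 17;  h_115 = 465;  h_116 = 205
  h_117 = 75;  h_118 = 934;  h_119 = 7;  h_120 = 385;  h_121 = 459;  h_122 = 825
  h_123 = 649;  h_124 = 186;  h_125 = 897;  h_126 = 186;  h_127 = 687;  h_128 = 702
  h_129 = 620;  h_130 = 369;  h_131 = 958;  h_132 = 507;  h_133 = 136;  h_134 = 606
  h_135 = 549;  h_136 = 60;  h_137 = 631;  h_138 = 369;  h_139 = 771;  h_140 = 821
  h_141 = 134;  h_142 = 815;  h_143 = 62;  h_144 = 28;  h_145 = 527;  h_146 = 994
  h_147 = 846;  h_148 = 393;  h_149 = 712;  h_150 = 812;  h_151 = 429;  h_152 = 47
  h_153 = 46;  h_154 = 853;  h_155 = 698;  h_156 = 455;  h_157 = 252;  h_158 = 635
  h_159 = 602;  h_160 = 758;  h_161 = 571;  h_162 = 787;  h_163 = 737;  h_164 = 349
  h_165 = 808;  h_166 = 1001;  h_167 = 669;  h_168 = 651;  h_169 = 987;  h_170 = 153
  h_171 = 155;  h_172 = 766;  h_173 = 85;  h_174 = 806;  h_175 = 111;  h_176 = 1001
  h_177 = 99;  h_178 = 1000;  h_179 = 58;  h_180 = 27;  h_181 = 640;  h_182 = 800
  h_183 = 293;  h_184 = 309;  h_185 = 588;  h_186 = 398;  h_187 = 391;  h_188 = 976
  h_189 = 485;  h_190 = 230;  h_191 = 600;  h_192 = 102;  h_193 = 226;  h_194 = 965
  h_195 = 89;  h_196 = 108;  h_197 = 719;  h_198 = 915
h_199 = 390·915 + 752·719 + 788·108 = 885
h_200 = 390·885 + 752·915 + 788·719 = 537

537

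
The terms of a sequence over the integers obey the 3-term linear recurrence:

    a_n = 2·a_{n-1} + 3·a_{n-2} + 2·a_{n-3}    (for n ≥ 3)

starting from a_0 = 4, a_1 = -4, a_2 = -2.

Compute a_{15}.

-8665272

a_3 = 2·-2 + 3·-4 + 2·4 = -8
a_4 = 2·-8 + 3·-2 + 2·-4 = -30
a_5 = 2·-30 + 3·-8 + 2·-2 = -88
a_6 = 2·-88 + 3·-30 + 2·-8 = -282
a_7 = 2·-282 + 3·-88 + 2·-30 = -888
a_8 = 2·-888 + 3·-282 + 2·-88 = -2798
a_9 = 2·-2798 + 3·-888 + 2·-282 = -8824
a_10 = 2·-8824 + 3·-2798 + 2·-888 = -27818
a_11 = 2·-27818 + 3·-8824 + 2·-2798 = -87704
a_12 = 2·-87704 + 3·-27818 + 2·-8824 = -276510
a_13 = 2·-276510 + 3·-87704 + 2·-27818 = -871768
a_14 = 2·-871768 + 3·-276510 + 2·-87704 = -2748474
a_15 = 2·-2748474 + 3·-871768 + 2·-276510 = -8665272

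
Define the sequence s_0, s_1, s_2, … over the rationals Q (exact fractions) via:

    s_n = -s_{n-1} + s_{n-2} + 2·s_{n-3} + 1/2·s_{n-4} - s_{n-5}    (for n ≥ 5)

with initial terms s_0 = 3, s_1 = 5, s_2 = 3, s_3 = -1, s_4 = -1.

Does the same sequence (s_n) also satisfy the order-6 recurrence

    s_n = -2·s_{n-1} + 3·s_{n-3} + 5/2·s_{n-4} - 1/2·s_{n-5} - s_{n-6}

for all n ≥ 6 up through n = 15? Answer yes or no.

yes

Terms s_0..s_15: 3, 5, 3, -1, -1, 11/2, -12, 12, -25/2, 17/4, -17/4, 3/2, -31/2, 185/8, -42, 313/8
n=6: candidate gives -12, actual s_6 = -12 ✓
n=7: candidate gives 12, actual s_7 = 12 ✓
n=8: candidate gives -25/2, actual s_8 = -25/2 ✓
n=9: candidate gives 17/4, actual s_9 = 17/4 ✓
n=10: candidate gives -17/4, actual s_10 = -17/4 ✓
n=11: candidate gives 3/2, actual s_11 = 3/2 ✓
n=12: candidate gives -31/2, actual s_12 = -31/2 ✓
n=13: candidate gives 185/8, actual s_13 = 185/8 ✓
n=14: candidate gives -42, actual s_14 = -42 ✓
n=15: candidate gives 313/8, actual s_15 = 313/8 ✓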